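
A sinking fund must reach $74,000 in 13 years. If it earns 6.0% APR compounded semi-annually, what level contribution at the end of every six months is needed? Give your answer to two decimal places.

With 2 periods per year: i = 0.03, n = 26.
PMT = 74000 / ( [(1+0.03)^26 − 1] / 0.03 ) = 74000 / 38.553042 = 1,919.4335

$1,919.43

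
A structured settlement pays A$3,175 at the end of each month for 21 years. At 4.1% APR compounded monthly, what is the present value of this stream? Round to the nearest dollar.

i = 0.041/12 = 0.00341667 per month; n = 21·12 = 252.
PV = 3175 × [1 − (1+0.00341667)^(−252)] / 0.00341667 = 3175 × 168.772691 = 535,853.2953

A$535,853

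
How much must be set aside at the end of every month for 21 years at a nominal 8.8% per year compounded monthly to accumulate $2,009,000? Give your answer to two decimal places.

$2,777.41

Periodic rate i = 0.088/12 = 0.00733333; n = 21 × 12 = 252 periods.
PMT = 2.009e+06 / ( [(1+0.00733333)^252 − 1] / 0.00733333 ) = 2.009e+06 / 723.335133 = 2,777.4124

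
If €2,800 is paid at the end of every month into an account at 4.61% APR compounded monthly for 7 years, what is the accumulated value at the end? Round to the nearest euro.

Periodic rate i = 0.0461/12 = 0.00384167; n = 7 × 12 = 84 periods.
FV = 2800 × [(1+0.00384167)^84 − 1] / 0.00384167 = 2800 × 98.914766 = 276,961.3442

€276,961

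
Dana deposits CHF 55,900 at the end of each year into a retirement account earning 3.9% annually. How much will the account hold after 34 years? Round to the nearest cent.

Accumulation factor s(34|0.039) = 68.518445; FV = 55900 × 68.518445 = 3,830,181.0955

CHF 3,830,181.10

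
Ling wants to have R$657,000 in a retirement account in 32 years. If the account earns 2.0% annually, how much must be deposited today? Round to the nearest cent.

R$348,626.08

Discount factor = (1+0.02)^(−32) = 0.530633; PV = 657,000 × 0.530633 = 348,626.0804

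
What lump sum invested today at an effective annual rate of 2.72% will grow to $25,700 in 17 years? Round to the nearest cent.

Discount factor = (1+0.0272)^(−17) = 0.633672; PV = 25,700 × 0.633672 = 16,285.3817

$16,285.38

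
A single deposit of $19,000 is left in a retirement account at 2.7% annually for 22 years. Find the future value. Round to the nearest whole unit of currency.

FV = 19,000 × (1 + 0.027)^22 = 34,143.1322

$34,143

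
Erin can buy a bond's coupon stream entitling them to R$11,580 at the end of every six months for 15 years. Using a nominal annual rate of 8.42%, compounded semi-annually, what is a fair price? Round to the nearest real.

Periodic rate i = 0.0842/2 = 0.0421; n = 15 × 2 = 30 periods.
PV = PMT · [1 − (1+i)^(−n)] / i = 11580 · 16.859529 = 195,233.3422

R$195,233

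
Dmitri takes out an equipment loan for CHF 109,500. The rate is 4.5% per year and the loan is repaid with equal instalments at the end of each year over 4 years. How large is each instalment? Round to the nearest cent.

CHF 30,522.43

PMT = 109500 / ( [1 − (1+0.045)^(−4)] / 0.045 ) = 109500 / 3.587526 = 30,522.4294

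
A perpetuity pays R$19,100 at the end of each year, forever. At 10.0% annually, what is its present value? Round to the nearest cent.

PV = C/r = 19100/0.1 = 191,000.0000

R$191,000.00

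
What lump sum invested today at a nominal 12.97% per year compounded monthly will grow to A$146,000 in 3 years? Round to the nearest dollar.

A$99,146

Periodic rate i = 0.1297/12 = 0.0108083; n = 3 × 12 = 36 periods.
PV = 146,000 / (1 + 0.0108083)^36 = 146,000 / 1.472575 = 99,146.0835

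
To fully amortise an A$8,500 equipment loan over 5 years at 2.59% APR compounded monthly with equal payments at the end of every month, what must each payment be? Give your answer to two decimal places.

Periodic rate i = 0.0259/12 = 0.00215833; n = 5 × 12 = 60 periods.
Annuity-PV factor = 56.220603; PMT = 8500 / 56.220603 = 151.1901

A$151.19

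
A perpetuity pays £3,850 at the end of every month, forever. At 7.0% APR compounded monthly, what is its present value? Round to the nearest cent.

£660,000.00

Periodic rate i = 0.07/12 = 0.00583333.
PV = C/r = 3850/0.00583333 = 660,000.0000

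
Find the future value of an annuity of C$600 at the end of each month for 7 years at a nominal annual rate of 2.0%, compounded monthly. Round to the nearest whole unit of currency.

With 12 periods per year: i = 0.00166667, n = 84.
FV = PMT · [(1+i)^n − 1] / i = 600 · 90.083854 = 54,050.3125

C$54,050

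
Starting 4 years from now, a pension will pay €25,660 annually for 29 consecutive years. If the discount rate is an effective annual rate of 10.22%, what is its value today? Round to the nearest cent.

Value one period before first payment (t=3): 25660 × [1 − (1+0.1022)^(−29)] / 0.1022 = 25660 × 9.202636 = 236,139.6449
Discount back 3 years: 236,139.6449 × (1+0.1022)^(−3) = 236,139.6449 × 0.746825 = 176,354.9628

€176,354.96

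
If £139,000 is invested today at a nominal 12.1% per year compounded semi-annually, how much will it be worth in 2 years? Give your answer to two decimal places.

i = 0.121/2 = 0.0605 per half-year; n = 2·2 = 4.
FV = 139,000 × (1 + 0.0605)^4 = 175,815.6342

£175,815.63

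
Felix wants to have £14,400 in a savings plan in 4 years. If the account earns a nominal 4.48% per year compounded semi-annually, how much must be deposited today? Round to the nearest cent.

i = 0.0448/2 = 0.0224 per half-year; n = 4·2 = 8.
PV = FV·(1+i)^(−n) = 14,400 × 0.837593 = 12,061.3457

£12,061.35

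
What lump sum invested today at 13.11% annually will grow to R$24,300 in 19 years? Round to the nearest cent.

R$2,339.31

PV = FV·(1+i)^(−n) = 24,300 × 0.096268 = 2,339.3070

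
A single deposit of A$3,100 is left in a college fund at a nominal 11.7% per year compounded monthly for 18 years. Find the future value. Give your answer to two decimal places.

With 12 periods per year: i = 0.00975, n = 216.
FV = PV·(1+i)^n = 3,100 × 8.131940 = 25,209.0136

A$25,209.01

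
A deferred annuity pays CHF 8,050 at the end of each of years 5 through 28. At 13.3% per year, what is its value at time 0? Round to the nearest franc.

PV at t=4 (ordinary 24-year annuity): 8050 × a(24|0.133) = 8050 × 7.143279 = 57,503.3975
Discount back 4 years: 57,503.3975 × (1+0.133)^(−4) = 57,503.3975 × 0.606849 = 34,895.8568

CHF 34,896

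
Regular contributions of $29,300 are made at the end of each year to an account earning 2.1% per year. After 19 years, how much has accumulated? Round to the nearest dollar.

$675,558

FV = 29300 × [(1+0.021)^19 − 1] / 0.021 = 29300 × 23.056601 = 675,558.4190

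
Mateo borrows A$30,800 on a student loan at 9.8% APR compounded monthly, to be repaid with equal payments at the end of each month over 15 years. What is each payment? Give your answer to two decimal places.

A$327.22

i = 0.098/12 = 0.00816667 per month; n = 15·12 = 180.
PMT = 30800 / ( [1 − (1+0.00816667)^(−180)] / 0.00816667 ) = 30800 / 94.126255 = 327.2201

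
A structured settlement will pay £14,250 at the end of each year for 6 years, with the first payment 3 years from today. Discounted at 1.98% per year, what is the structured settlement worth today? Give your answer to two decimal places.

Value one period before first payment (t=2): 14250 × [1 − (1+0.0198)^(−6)] / 0.0198 = 14250 × 5.605214 = 79,874.2931
PV₀ = 79,874.2931 / (1+0.0198)^2 = 79,874.2931 / 1.039992 = 76,802.7927

£76,802.79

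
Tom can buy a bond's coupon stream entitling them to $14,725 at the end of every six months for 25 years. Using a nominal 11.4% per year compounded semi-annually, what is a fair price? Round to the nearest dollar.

$242,174

Periodic rate i = 0.114/2 = 0.057; n = 25 × 2 = 50 periods.
PV = PMT · [1 − (1+i)^(−n)] / i = 14725 · 16.446432 = 242,173.7156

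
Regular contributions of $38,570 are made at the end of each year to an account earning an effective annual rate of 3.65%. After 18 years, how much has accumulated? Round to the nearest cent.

FV = PMT · [(1+i)^n − 1] / i = 38570 · 24.836904 = 957,959.3906

$957,959.39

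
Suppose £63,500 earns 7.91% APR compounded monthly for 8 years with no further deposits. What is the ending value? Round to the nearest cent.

£119,314.57

i = 0.0791/12 = 0.00659167 per month; n = 8·12 = 96.
63,500 × (1+0.00659167)^96 = 63,500 × 1.878970 = 119,314.5666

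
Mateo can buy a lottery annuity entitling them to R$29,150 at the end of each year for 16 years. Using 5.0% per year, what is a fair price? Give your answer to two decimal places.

R$315,920.98

PV = PMT · [1 − (1+i)^(−n)] / i = 29150 · 10.837770 = 315,920.9827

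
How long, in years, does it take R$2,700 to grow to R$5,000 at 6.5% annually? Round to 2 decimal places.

n = ln(5000/2700) / ln(1+0.065) = ln(1.85185) / 0.062975 = 9.7846 years

9.78 years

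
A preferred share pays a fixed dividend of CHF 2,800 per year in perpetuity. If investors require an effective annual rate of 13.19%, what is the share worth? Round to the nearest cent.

PV = PMT / i = 2800 / 0.1319 = 21,228.2032

CHF 21,228.20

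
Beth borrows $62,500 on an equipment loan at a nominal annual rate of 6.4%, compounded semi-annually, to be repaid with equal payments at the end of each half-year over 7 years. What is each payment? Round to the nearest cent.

$5,608.60

i = 0.064/2 = 0.032 per half-year; n = 7·2 = 14.
PMT = 62500 / ( [1 − (1+0.032)^(−14)] / 0.032 ) = 62500 / 11.143603 = 5,608.5991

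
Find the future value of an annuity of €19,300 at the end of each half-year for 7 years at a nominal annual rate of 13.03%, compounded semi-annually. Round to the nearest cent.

€420,553.45

With 2 periods per year: i = 0.06515, n = 14.
FV = PMT · [(1+i)^n − 1] / i = 19300 · 21.790334 = 420,553.4492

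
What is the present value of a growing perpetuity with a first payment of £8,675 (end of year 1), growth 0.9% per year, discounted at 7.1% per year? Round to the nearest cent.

PV = PMT / (i − g) = 8675 / (0.071 − 0.009) = 8675 / 0.062000 = 139,919.3548

£139,919.35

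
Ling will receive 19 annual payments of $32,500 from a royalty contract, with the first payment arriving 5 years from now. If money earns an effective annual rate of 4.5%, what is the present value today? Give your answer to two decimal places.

$343,208.10

Value one period before first payment (t=4): 32500 × [1 − (1+0.045)^(−19)] / 0.045 = 32500 × 12.593294 = 409,282.0417
Discount back 4 years: 409,282.0417 × (1+0.045)^(−4) = 409,282.0417 × 0.838561 = 343,208.0988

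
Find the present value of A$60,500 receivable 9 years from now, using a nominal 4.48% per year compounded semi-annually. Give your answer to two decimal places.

Periodic rate i = 0.0448/2 = 0.0224; n = 9 × 2 = 18 periods.
Discount factor = (1+0.0224)^(−18) = 0.671158; PV = 60,500 × 0.671158 = 40,605.0678

A$40,605.07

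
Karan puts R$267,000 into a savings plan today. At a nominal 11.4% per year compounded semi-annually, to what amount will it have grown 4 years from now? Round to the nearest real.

R$416,017

i = 0.114/2 = 0.057 per half-year; n = 4·2 = 8.
FV = 267,000 × (1 + 0.057)^8 = 416,017.0785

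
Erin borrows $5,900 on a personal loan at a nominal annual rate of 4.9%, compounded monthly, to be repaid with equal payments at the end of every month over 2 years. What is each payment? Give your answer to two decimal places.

$258.58

With 12 periods per year: i = 0.00408333, n = 24.
Annuity-PV factor = 22.817183; PMT = 5900 / 22.817183 = 258.5771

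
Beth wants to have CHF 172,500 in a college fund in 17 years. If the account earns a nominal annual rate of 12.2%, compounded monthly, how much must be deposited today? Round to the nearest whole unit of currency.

i = 0.122/12 = 0.0101667 per month; n = 17·12 = 204.
PV = FV·(1+i)^(−n) = 172,500 × 0.127005 = 21,908.3787

CHF 21,908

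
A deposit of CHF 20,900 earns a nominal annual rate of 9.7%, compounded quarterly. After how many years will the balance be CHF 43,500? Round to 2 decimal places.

Periodic rate i = 0.097/4 = 0.02425.
(1+i)^n = 43500/20900 = 2.08134, so n = ln 2.08134 / ln 1.02425 = 30.5923 quarters
= 30.5923/4 years

7.65 years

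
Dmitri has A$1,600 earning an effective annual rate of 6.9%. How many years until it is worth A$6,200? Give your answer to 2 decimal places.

n = ln(6200/1600) / ln(1+0.069) = ln(3.87500) / 0.066724 = 20.3008 years

20.30 years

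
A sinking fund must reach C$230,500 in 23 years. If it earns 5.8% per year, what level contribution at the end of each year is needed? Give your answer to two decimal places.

C$5,030.89

PMT = 230500 / ( [(1+0.058)^23 − 1] / 0.058 ) = 230500 / 45.816936 = 5,030.8908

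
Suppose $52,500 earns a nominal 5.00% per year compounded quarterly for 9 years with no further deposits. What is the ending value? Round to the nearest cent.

$82,107.05

i = 0.05/4 = 0.0125 per quarter; n = 9·4 = 36.
52,500 × (1+0.0125)^36 = 52,500 × 1.563944 = 82,107.0505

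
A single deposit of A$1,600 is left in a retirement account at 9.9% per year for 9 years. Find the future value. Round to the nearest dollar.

1,600 × (1+0.099)^9 = 1,600 × 2.338725 = 3,741.9606

A$3,742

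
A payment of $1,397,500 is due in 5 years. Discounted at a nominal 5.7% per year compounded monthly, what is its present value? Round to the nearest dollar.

$1,051,649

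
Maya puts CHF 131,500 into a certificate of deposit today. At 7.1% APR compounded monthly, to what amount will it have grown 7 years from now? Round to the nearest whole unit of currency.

i = 0.071/12 = 0.00591667 per month; n = 7·12 = 84.
FV = 131,500 × (1 + 0.00591667)^84 = 215,841.0665

CHF 215,841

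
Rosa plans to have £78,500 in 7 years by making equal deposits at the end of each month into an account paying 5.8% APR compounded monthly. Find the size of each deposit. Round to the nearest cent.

£759.84

i = 0.058/12 = 0.00483333 per month; n = 7·12 = 84.
PMT = 78500 / ( [(1+0.00483333)^84 − 1] / 0.00483333 ) = 78500 / 103.310785 = 759.8432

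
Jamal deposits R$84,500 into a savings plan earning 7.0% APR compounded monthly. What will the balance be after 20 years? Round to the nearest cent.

Periodic rate i = 0.07/12 = 0.00583333; n = 20 × 12 = 240 periods.
FV = 84,500 × (1 + 0.00583333)^240 = 341,273.4327

R$341,273.43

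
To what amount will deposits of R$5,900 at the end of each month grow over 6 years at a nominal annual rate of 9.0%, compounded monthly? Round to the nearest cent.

R$560,541.46

With 12 periods per year: i = 0.0075, n = 72.
Accumulation factor s(72|0.0075) = 95.007028; FV = 5900 × 95.007028 = 560,541.4627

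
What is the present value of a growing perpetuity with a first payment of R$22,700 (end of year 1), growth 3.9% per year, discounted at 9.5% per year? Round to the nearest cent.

R$405,357.14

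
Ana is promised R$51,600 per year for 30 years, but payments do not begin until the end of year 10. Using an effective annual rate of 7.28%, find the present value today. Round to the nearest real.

R$330,834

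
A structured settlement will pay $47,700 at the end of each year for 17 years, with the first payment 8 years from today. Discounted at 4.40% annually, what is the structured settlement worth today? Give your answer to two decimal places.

$416,273.91

PV at t=7 (ordinary 17-year annuity): 47700 × a(17|0.044) = 47700 × 11.796802 = 562,707.4786
PV₀ = 562,707.4786 / (1+0.044)^7 = 562,707.4786 / 1.351772 = 416,273.9140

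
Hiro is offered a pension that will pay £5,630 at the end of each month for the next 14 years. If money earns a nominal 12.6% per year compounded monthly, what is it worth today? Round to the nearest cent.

Periodic rate i = 0.126/12 = 0.0105; n = 14 × 12 = 168 periods.
PV = 5630 × [1 − (1+0.0105)^(−168)] / 0.0105 = 5630 × 78.767500 = 443,461.0234

£443,461.02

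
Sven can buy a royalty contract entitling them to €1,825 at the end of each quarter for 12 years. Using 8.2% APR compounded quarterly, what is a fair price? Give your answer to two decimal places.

€55,413.15

Periodic rate i = 0.082/4 = 0.0205; n = 12 × 4 = 48 periods.
Annuity factor a(48|0.0205) = 30.363368; PV = 1825 × 30.363368 = 55,413.1473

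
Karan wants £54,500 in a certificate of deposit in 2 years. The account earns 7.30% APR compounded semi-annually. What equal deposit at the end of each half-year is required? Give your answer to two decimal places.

With 2 periods per year: i = 0.0365, n = 4.
FV-annuity factor = 4.224378; PMT = 54500 / 4.224378 = 12,901.3087

£12,901.31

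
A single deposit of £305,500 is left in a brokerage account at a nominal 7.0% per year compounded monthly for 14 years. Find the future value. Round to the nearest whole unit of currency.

i = 0.07/12 = 0.00583333 per month; n = 14·12 = 168.
305,500 × (1+0.00583333)^168 = 305,500 × 2.656881 = 811,677.0283

£811,677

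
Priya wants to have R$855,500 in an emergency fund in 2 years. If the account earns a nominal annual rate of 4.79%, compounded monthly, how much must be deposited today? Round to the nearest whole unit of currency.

R$777,495

i = 0.0479/12 = 0.00399167 per month; n = 2·12 = 24.
Discount factor = (1+0.00399167)^(−24) = 0.908819; PV = 855,500 × 0.908819 = 777,494.6686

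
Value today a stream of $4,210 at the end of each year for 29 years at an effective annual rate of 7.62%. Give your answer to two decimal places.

$48,681.38

PV = PMT · [1 − (1+i)^(−n)] / i = 4210 · 11.563274 = 48,681.3841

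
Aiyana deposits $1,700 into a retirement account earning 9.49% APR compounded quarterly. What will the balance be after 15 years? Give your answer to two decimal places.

i = 0.0949/4 = 0.023725 per quarter; n = 15·4 = 60.
FV = 1,700 × (1 + 0.023725)^60 = 6,941.4064

$6,941.41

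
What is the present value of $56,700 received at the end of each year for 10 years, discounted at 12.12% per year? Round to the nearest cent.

PV = PMT · [1 − (1+i)^(−n)] / i = 56700 · 5.622576 = 318,800.0702

$318,800.07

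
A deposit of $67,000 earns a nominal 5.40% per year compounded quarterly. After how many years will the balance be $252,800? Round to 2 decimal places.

24.76 years

Periodic rate i = 0.054/4 = 0.0135.
n = ln(252800/67000) / ln(1+0.0135) = ln(3.77313) / 0.013410 = 99.0259 quarters
= 99.0259/4 years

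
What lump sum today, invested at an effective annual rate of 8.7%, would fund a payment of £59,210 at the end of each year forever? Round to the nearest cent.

£680,574.71

PV = PMT / i = 59210 / 0.087 = 680,574.7126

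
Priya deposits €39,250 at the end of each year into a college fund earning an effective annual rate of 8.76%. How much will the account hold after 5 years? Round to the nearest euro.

€233,779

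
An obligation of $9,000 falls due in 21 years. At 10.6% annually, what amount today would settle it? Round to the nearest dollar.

$1,085

Discount factor = (1+0.106)^(−21) = 0.120543; PV = 9,000 × 0.120543 = 1,084.8878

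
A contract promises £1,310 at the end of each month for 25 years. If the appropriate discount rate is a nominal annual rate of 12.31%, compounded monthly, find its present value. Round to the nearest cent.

£121,724.35

Periodic rate i = 0.1231/12 = 0.0102583; n = 25 × 12 = 300 periods.
Annuity factor a(300|0.0102583) = 92.919350; PV = 1310 × 92.919350 = 121,724.3480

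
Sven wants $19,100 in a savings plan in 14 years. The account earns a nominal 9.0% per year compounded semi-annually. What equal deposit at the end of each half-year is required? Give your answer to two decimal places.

$353.75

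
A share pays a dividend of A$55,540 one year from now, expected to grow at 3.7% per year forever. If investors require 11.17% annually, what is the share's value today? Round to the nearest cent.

PV = D₁/(r − g) = 55540/(0.1117 − 0.037) = 743,507.3628

A$743,507.36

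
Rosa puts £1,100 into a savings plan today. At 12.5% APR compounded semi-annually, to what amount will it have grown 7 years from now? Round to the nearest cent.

i = 0.125/2 = 0.0625 per half-year; n = 7·2 = 14.
1,100 × (1+0.0625)^14 = 1,100 × 2.336712 = 2,570.3829

£2,570.38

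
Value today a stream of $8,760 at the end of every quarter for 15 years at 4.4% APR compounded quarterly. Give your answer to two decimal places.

$383,276.11

Periodic rate i = 0.044/4 = 0.011; n = 15 × 4 = 60 periods.
PV = PMT · [1 − (1+i)^(−n)] / i = 8760 · 43.752980 = 383,276.1058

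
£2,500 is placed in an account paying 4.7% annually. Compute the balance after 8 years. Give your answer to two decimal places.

£3,610.05

FV = 2,500 × (1 + 0.047)^8 = 3,610.0520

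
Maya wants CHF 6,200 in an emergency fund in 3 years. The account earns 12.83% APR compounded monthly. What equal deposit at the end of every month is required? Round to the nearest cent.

CHF 142.11

i = 0.1283/12 = 0.0106917 per month; n = 3·12 = 36.
PMT = 6200 / ( [(1+0.0106917)^36 − 1] / 0.0106917 ) = 6200 / 43.629140 = 142.1069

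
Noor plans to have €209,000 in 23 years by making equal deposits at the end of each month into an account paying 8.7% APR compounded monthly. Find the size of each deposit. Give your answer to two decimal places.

With 12 periods per year: i = 0.00725, n = 276.
FV-annuity factor = 874.930752; PMT = 209000 / 874.930752 = 238.8760

€238.88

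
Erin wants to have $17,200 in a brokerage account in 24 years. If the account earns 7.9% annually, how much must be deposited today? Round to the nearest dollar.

$2,773

PV = FV·(1+i)^(−n) = 17,200 × 0.161245 = 2,773.4081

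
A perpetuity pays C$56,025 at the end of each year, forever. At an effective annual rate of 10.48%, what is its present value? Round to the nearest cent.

PV = C/r = 56025/0.1048 = 534,589.6947

C$534,589.69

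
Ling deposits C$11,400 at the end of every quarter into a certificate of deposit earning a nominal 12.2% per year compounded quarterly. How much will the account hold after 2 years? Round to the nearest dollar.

i = 0.122/4 = 0.0305 per quarter; n = 2·4 = 8.
Accumulation factor s(8|0.0305) = 8.908129; FV = 11400 × 8.908129 = 101,552.6739

C$101,553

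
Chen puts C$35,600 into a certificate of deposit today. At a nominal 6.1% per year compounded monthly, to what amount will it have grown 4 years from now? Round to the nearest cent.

i = 0.061/12 = 0.00508333 per month; n = 4·12 = 48.
35,600 × (1+0.00508333)^48 = 35,600 × 1.275556 = 45,409.7829

C$45,409.78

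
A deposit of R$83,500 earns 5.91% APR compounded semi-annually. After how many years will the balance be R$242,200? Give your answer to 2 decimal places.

18.28 years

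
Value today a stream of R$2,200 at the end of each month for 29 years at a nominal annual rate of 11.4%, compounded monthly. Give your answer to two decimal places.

R$222,955.15

With 12 periods per year: i = 0.0095, n = 348.
Annuity factor a(348|0.0095) = 101.343250; PV = 2200 × 101.343250 = 222,955.1494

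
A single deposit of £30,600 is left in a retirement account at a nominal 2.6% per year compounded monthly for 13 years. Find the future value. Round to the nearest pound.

£42,890

Periodic rate i = 0.026/12 = 0.00216667; n = 13 × 12 = 156 periods.
30,600 × (1+0.00216667)^156 = 30,600 × 1.401628 = 42,889.8144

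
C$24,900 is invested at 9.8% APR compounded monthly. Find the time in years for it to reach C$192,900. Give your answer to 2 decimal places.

Periodic rate i = 0.098/12 = 0.00816667.
n = ln(192900/24900) / ln(1+0.00816667) = ln(7.74699) / 0.008133 = 251.7126 months
= 251.7126/12 years

20.98 years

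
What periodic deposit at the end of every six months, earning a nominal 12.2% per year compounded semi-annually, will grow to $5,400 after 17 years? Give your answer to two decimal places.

Periodic rate i = 0.122/2 = 0.061; n = 17 × 2 = 34 periods.
FV-annuity factor = 106.348564; PMT = 5400 / 106.348564 = 50.7764

$50.78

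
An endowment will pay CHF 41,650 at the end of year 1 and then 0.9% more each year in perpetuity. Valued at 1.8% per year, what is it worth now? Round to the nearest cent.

PV = D₁/(r − g) = 41650/(0.018 − 0.009) = 4,627,777.7778

CHF 4,627,777.78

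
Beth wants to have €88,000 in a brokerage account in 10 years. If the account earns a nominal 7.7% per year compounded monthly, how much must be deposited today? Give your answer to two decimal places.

Periodic rate i = 0.077/12 = 0.00641667; n = 10 × 12 = 120 periods.
Discount factor = (1+0.00641667)^(−120) = 0.464153; PV = 88,000 × 0.464153 = 40,845.5024

€40,845.50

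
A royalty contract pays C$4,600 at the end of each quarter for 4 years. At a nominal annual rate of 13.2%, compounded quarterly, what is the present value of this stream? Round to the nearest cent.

i = 0.132/4 = 0.033 per quarter; n = 4·4 = 16.
Annuity factor a(16|0.033) = 12.277796; PV = 4600 × 12.277796 = 56,477.8621

C$56,477.86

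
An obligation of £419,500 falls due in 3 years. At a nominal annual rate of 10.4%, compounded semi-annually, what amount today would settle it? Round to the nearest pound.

£309,484

i = 0.104/2 = 0.052 per half-year; n = 3·2 = 6.
PV = FV·(1+i)^(−n) = 419,500 × 0.737744 = 309,483.5189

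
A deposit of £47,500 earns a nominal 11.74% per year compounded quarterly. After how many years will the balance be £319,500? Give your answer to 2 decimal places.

Periodic rate i = 0.1174/4 = 0.02935.
(1+i)^n = 319500/47500 = 6.72632, so n = ln 6.72632 / ln 1.02935 = 65.8897 quarters
= 65.8897/4 years

16.47 years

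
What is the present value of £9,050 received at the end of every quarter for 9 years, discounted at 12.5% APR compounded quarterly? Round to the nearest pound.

£193,948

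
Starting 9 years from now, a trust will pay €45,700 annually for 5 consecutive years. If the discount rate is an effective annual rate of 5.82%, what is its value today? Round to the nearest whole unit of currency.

€123,035

Value one period before first payment (t=8): 45700 × [1 − (1+0.0582)^(−5)] / 0.0582 = 45700 × 4.233071 = 193,451.3445
PV₀ = 193,451.3445 / (1+0.0582)^8 = 193,451.3445 / 1.572324 = 123,035.2894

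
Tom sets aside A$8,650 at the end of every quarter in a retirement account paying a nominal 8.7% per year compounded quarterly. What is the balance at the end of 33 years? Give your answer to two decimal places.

Periodic rate i = 0.087/4 = 0.02175; n = 33 × 4 = 132 periods.
Accumulation factor s(132|0.02175) = 741.130508; FV = 8650 × 741.130508 = 6,410,778.8938

A$6,410,778.89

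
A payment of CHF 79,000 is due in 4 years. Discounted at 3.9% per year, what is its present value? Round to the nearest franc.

Discount factor = (1+0.039)^(−4) = 0.858100; PV = 79,000 × 0.858100 = 67,789.8856

CHF 67,790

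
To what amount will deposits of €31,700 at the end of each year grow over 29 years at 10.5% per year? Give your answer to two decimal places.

Accumulation factor s(29|0.105) = 162.788683; FV = 31700 × 162.788683 = 5,160,401.2377

€5,160,401.24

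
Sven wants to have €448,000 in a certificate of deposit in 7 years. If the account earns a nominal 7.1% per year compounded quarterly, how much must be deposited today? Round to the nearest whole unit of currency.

Periodic rate i = 0.071/4 = 0.01775; n = 7 × 4 = 28 periods.
Discount factor = (1+0.01775)^(−28) = 0.611011; PV = 448,000 × 0.611011 = 273,732.8408

€273,733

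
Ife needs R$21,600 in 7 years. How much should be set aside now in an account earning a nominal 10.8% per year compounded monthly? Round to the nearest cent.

Periodic rate i = 0.108/12 = 0.009; n = 7 × 12 = 84 periods.
PV = 21,600 / (1 + 0.009)^84 = 21,600 / 2.122550 = 10,176.4379

R$10,176.44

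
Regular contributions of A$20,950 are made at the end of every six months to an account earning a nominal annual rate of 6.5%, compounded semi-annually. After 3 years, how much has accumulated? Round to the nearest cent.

A$136,366.62

Periodic rate i = 0.065/2 = 0.0325; n = 3 × 2 = 6 periods.
FV = 20950 × [(1+0.0325)^6 − 1] / 0.0325 = 20950 × 6.509147 = 136,366.6224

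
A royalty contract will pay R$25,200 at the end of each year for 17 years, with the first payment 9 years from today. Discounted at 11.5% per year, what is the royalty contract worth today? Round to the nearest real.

PV at t=8 (ordinary 17-year annuity): 25200 × a(17|0.115) = 25200 × 7.329090 = 184,693.0665
Discount back 8 years: 184,693.0665 × (1+0.115)^(−8) = 184,693.0665 × 0.418602 = 77,312.8447

R$77,313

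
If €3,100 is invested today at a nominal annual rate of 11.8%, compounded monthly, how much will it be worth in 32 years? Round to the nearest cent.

Periodic rate i = 0.118/12 = 0.00983333; n = 32 × 12 = 384 periods.
3,100 × (1+0.00983333)^384 = 3,100 × 42.843566 = 132,815.0546

€132,815.05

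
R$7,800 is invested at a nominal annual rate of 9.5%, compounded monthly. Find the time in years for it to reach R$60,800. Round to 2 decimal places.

21.70 years

Periodic rate i = 0.095/12 = 0.00791667.
n = ln(60800/7800) / ln(1+0.00791667) = ln(7.79487) / 0.007885 = 260.4106 months
= 260.4106/12 years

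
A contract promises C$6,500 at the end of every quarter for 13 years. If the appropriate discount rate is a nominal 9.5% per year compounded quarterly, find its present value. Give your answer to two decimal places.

Periodic rate i = 0.095/4 = 0.02375; n = 13 × 4 = 52 periods.
Annuity factor a(52|0.02375) = 29.681510; PV = 6500 × 29.681510 = 192,929.8142

C$192,929.81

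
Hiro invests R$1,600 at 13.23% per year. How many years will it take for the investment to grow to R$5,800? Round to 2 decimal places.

n = ln(5800/1600) / ln(1+0.1323) = ln(3.62500) / 0.124251 = 10.3649 years

10.36 years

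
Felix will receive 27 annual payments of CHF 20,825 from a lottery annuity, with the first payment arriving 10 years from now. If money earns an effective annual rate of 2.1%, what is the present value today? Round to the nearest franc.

PV at t=9 (ordinary 27-year annuity): 20825 × a(27|0.021) = 20825 × 20.449296 = 425,856.5883
Discount back 9 years: 425,856.5883 × (1+0.021)^(−9) = 425,856.5883 × 0.829408 = 353,208.9435

CHF 353,209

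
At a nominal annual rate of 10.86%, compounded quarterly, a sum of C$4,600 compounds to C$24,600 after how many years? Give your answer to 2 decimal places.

15.65 years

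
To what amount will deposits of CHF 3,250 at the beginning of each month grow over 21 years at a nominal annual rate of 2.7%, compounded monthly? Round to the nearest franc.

CHF 1,102,923

Periodic rate i = 0.027/12 = 0.00225; n = 21 × 12 = 252 periods.
FV = PMT · [(1+i)^n − 1] / i × (1+i) = 3250 · 339.360819 = 1,102,922.6631
Payments are at the start of each period, so multiply by (1+i).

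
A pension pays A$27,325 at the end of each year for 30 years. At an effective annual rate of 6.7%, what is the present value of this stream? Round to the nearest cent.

Annuity factor a(30|0.067) = 12.792364; PV = 27325 × 12.792364 = 349,551.3598

A$349,551.36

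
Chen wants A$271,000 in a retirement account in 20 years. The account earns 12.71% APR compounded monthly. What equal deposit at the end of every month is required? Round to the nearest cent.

With 12 periods per year: i = 0.0105917, n = 240.
FV-annuity factor = 1089.191041; PMT = 271000 / 1089.191041 = 248.8085

A$248.81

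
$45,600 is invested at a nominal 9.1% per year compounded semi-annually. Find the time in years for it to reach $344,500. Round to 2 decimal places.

Periodic rate i = 0.091/2 = 0.0455.
n = ln(344500/45600) / ln(1+0.0455) = ln(7.55482) / 0.044495 = 45.4473 half-years
= 45.4473/2 years

22.72 years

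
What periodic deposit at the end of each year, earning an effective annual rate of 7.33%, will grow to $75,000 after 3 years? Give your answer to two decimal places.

$23,253.85

PMT = 75000 / ( [(1+0.0733)^3 − 1] / 0.0733 ) = 75000 / 3.225273 = 23,253.8463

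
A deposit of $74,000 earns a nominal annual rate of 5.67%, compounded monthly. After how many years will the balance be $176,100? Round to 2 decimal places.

15.33 years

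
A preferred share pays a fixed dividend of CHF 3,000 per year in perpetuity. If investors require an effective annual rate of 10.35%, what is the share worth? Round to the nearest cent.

CHF 28,985.51

PV = PMT / i = 3000 / 0.1035 = 28,985.5072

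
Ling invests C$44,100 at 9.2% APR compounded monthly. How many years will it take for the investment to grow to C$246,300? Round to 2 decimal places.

Periodic rate i = 0.092/12 = 0.00766667.
(1+i)^n = 246300/44100 = 5.58503, so n = ln 5.58503 / ln 1.00767 = 225.2186 months
= 225.2186/12 years

18.77 years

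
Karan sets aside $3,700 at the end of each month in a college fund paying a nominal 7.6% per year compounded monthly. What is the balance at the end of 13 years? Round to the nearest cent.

i = 0.076/12 = 0.00633333 per month; n = 13·12 = 156.
Accumulation factor s(156|0.00633333) = 264.868826; FV = 3700 × 264.868826 = 980,014.6556

$980,014.66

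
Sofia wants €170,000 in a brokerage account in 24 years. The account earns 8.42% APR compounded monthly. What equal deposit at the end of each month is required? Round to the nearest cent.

€183.76

i = 0.0842/12 = 0.00701667 per month; n = 24·12 = 288.
FV-annuity factor = 925.126962; PMT = 170000 / 925.126962 = 183.7586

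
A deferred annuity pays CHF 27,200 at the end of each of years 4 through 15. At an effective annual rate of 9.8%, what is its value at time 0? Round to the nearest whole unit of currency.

PV at t=3 (ordinary 12-year annuity): 27200 × a(12|0.098) = 27200 × 6.880963 = 187,162.1941
PV₀ = 187,162.1941 / (1+0.098)^3 = 187,162.1941 / 1.323753 = 141,387.5300

CHF 141,388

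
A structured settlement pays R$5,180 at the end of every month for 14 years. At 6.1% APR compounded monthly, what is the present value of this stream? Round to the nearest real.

R$584,273

With 12 periods per year: i = 0.00508333, n = 168.
Annuity factor a(168|0.00508333) = 112.793980; PV = 5180 × 112.793980 = 584,272.8177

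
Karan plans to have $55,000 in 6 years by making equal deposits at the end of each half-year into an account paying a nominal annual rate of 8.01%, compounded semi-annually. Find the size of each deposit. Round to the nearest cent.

$3,659.32

Periodic rate i = 0.0801/2 = 0.04005; n = 6 × 2 = 12 periods.
FV-annuity factor = 15.030116; PMT = 55000 / 15.030116 = 3,659.3198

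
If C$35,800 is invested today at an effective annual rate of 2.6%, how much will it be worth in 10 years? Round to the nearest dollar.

FV = PV·(1+i)^n = 35,800 × 1.292628 = 46,276.0876

C$46,276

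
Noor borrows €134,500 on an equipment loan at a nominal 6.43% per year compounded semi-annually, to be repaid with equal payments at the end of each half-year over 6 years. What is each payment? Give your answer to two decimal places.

€13,686.15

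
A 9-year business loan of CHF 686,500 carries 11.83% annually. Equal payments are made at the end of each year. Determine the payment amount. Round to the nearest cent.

CHF 128,010.08

Annuity-PV factor = 5.362859; PMT = 686500 / 5.362859 = 128,010.0844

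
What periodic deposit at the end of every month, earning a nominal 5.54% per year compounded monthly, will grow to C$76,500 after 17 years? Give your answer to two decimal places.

C$226.53

With 12 periods per year: i = 0.00461667, n = 204.
PMT = 76500 / ( [(1+0.00461667)^204 − 1] / 0.00461667 ) = 76500 / 337.698467 = 226.5335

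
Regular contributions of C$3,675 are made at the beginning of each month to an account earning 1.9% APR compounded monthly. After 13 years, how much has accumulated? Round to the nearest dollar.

Periodic rate i = 0.019/12 = 0.00158333; n = 13 × 12 = 156 periods.
FV = 3675 × [(1+0.00158333)^156 − 1] / 0.00158333 × (1+i) = 3675 × 177.077238 = 650,758.8503
Payments are at the start of each period, so multiply by (1+i).

C$650,759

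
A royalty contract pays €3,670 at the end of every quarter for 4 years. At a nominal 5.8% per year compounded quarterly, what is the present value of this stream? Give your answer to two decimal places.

i = 0.058/4 = 0.0145 per quarter; n = 4·4 = 16.
PV = PMT · [1 − (1+i)^(−n)] / i = 3670 · 14.188400 = 52,071.4266

€52,071.43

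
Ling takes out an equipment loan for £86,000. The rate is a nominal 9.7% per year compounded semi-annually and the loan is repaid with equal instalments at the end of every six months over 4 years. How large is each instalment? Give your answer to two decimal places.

£13,225.51

Periodic rate i = 0.097/2 = 0.0485; n = 4 × 2 = 8 periods.
PMT = 86000 / ( [1 − (1+0.0485)^(−8)] / 0.0485 ) = 86000 / 6.502585 = 13,225.5098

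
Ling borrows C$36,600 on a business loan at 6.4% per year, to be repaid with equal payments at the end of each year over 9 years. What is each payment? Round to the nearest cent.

C$5,475.08

Annuity-PV factor = 6.684838; PMT = 36600 / 6.684838 = 5,475.0763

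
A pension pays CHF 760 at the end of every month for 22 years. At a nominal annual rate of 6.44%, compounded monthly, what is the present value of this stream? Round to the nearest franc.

CHF 107,145

i = 0.0644/12 = 0.00536667 per month; n = 22·12 = 264.
PV = 760 × [1 − (1+0.00536667)^(−264)] / 0.00536667 = 760 × 140.979675 = 107,144.5529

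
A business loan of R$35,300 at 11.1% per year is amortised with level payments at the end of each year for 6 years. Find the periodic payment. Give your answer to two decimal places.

R$8,368.14

Annuity-PV factor = 4.218379; PMT = 35300 / 4.218379 = 8,368.1441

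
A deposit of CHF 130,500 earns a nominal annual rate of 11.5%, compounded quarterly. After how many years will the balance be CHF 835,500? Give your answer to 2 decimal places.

Periodic rate i = 0.115/4 = 0.02875.
n = ln(835500/130500) / ln(1+0.02875) = ln(6.40230) / 0.028344 = 65.5033 quarters
= 65.5033/4 years

16.38 years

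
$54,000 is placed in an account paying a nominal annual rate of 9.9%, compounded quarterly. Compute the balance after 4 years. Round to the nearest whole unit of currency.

Periodic rate i = 0.099/4 = 0.02475; n = 4 × 4 = 16 periods.
FV = PV·(1+i)^n = 54,000 × 1.478723 = 79,851.0427

$79,851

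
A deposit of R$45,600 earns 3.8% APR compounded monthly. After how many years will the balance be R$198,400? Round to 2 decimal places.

38.76 years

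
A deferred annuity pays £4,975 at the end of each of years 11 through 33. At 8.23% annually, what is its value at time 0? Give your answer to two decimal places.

£22,964.98

Value one period before first payment (t=10): 4975 × [1 − (1+0.0823)^(−23)] / 0.0823 = 4975 × 10.180043 = 50,645.7146
PV₀ = 50,645.7146 / (1+0.0823)^10 = 50,645.7146 / 2.205345 = 22,964.9825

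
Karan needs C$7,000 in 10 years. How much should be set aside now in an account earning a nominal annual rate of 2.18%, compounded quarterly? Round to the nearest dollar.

C$5,632

Periodic rate i = 0.0218/4 = 0.00545; n = 10 × 4 = 40 periods.
Discount factor = (1+0.00545)^(−40) = 0.804602; PV = 7,000 × 0.804602 = 5,632.2108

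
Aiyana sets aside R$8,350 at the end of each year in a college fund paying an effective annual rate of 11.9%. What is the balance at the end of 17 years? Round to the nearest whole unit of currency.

R$404,348

FV = PMT · [(1+i)^n − 1] / i = 8350 · 48.424918 = 404,348.0686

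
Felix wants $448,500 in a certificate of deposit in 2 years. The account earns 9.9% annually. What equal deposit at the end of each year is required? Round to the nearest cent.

$213,673.18

PMT = 448500 / ( [(1+0.099)^2 − 1] / 0.099 ) = 448500 / 2.099000 = 213,673.1777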